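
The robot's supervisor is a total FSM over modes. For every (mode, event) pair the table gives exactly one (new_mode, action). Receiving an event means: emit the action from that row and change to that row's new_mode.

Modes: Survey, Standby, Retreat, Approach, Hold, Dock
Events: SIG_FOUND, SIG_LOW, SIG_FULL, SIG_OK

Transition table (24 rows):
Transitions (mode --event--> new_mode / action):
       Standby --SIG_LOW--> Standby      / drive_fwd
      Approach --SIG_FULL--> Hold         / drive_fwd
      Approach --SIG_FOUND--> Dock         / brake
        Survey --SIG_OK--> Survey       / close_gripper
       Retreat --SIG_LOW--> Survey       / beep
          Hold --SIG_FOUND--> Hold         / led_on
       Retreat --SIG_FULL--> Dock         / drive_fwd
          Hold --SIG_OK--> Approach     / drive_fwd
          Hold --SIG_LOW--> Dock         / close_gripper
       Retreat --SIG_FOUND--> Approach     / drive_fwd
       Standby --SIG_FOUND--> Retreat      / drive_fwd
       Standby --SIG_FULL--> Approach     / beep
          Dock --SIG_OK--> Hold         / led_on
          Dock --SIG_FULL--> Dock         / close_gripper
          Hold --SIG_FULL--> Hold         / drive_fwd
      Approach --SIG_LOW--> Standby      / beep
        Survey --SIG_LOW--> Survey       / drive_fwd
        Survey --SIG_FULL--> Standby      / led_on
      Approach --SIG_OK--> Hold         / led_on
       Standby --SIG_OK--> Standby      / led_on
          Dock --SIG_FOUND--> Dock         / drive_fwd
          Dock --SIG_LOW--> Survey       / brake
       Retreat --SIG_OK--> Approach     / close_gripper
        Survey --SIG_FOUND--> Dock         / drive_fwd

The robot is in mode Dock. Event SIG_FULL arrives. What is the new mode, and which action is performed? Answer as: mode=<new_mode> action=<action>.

current mode = Dock; filter table to that mode:
  (Dock, SIG_OK) → (Hold, led_on)
  (Dock, SIG_FULL) → (Dock, close_gripper)  ← event matches
  (Dock, SIG_FOUND) → (Dock, drive_fwd)
  (Dock, SIG_LOW) → (Survey, brake)
event = SIG_FULL selects (Dock, close_gripper)

mode=Dock action=close_gripper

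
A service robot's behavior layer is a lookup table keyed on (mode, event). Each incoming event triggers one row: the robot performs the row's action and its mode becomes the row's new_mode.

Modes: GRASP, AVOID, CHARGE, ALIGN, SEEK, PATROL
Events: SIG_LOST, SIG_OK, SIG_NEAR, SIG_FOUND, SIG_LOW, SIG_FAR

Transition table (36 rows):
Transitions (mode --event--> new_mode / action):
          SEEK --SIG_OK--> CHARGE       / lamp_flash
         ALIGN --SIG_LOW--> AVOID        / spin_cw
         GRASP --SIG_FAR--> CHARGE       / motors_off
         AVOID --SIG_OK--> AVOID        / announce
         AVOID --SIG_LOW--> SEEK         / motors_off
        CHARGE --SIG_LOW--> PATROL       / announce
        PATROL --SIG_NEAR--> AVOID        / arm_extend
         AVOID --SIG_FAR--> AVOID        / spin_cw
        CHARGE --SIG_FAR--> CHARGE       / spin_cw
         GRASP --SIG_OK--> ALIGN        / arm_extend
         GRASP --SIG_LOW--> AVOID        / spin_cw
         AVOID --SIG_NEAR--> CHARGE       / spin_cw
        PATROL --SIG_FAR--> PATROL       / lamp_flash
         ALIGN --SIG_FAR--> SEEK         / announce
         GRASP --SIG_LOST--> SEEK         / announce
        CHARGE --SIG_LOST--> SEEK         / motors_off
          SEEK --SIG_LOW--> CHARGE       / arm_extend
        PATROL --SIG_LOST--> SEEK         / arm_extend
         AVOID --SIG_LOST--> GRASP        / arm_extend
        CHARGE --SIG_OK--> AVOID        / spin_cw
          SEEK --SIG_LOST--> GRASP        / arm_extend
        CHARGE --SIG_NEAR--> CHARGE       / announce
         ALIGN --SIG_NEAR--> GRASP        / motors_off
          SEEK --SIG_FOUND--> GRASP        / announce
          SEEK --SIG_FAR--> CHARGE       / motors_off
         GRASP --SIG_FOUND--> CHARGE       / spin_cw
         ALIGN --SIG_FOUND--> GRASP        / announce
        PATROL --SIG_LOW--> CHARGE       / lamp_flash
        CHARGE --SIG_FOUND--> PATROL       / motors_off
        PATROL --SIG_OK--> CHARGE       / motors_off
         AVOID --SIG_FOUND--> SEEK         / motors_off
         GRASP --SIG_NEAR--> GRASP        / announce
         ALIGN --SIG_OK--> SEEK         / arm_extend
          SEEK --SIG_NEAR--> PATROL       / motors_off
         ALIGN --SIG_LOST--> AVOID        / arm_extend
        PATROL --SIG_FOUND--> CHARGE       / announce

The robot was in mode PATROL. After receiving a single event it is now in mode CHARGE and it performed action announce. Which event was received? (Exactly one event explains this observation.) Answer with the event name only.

try SIG_LOST: (PATROL, SIG_LOST) → (SEEK, arm_extend)
try SIG_OK: (PATROL, SIG_OK) → (CHARGE, motors_off)
try SIG_NEAR: (PATROL, SIG_NEAR) → (AVOID, arm_extend)
try SIG_FOUND: (PATROL, SIG_FOUND) → (CHARGE, announce)  ← matches
try SIG_LOW: (PATROL, SIG_LOW) → (CHARGE, lamp_flash)
try SIG_FAR: (PATROL, SIG_FAR) → (PATROL, lamp_flash)

SIG_FOUND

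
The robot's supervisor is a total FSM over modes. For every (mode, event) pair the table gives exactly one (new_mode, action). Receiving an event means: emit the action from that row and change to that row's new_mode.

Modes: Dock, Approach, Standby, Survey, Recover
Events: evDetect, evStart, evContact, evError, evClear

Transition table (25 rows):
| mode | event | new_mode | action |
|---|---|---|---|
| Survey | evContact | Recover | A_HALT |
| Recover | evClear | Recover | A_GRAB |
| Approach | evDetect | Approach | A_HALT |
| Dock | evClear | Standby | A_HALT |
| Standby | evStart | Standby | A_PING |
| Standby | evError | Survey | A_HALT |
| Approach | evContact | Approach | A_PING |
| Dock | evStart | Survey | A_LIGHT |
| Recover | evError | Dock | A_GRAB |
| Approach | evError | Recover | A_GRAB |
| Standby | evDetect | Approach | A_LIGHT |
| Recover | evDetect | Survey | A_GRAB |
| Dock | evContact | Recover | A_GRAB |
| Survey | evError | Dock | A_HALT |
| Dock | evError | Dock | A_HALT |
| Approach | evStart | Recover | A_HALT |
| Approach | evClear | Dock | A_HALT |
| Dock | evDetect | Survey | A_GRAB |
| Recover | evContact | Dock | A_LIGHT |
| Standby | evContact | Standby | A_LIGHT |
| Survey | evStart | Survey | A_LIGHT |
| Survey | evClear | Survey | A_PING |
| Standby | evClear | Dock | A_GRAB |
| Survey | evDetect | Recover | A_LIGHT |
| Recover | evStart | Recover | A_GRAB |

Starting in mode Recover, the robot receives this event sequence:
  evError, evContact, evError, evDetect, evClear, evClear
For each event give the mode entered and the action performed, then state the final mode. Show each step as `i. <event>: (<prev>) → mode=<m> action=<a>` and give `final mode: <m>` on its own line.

1. evError: (Recover) → mode=Dock action=A_GRAB
2. evContact: (Dock) → mode=Recover action=A_GRAB
3. evError: (Recover) → mode=Dock action=A_GRAB
4. evDetect: (Dock) → mode=Survey action=A_GRAB
5. evClear: (Survey) → mode=Survey action=A_PING
6. evClear: (Survey) → mode=Survey action=A_PING

final mode: Survey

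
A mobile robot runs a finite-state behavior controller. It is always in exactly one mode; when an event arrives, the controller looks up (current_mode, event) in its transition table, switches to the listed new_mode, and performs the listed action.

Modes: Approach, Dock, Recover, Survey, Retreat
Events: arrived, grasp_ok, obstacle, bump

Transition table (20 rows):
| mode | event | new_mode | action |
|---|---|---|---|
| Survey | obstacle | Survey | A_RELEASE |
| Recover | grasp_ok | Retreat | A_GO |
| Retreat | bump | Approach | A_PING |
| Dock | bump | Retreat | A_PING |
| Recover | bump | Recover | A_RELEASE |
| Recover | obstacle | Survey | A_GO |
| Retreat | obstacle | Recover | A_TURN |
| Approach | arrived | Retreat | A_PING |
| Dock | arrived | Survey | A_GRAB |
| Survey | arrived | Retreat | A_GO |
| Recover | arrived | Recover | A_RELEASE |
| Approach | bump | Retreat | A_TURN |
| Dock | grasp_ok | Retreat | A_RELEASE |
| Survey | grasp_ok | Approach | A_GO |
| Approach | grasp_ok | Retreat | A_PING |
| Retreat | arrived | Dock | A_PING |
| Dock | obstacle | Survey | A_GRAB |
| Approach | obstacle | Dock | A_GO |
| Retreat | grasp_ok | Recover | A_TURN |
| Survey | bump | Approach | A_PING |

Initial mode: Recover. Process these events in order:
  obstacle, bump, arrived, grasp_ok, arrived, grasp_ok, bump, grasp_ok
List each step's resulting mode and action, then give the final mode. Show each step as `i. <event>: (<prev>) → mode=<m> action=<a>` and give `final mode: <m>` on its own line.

final mode: Retreat

1. obstacle: (Recover) → mode=Survey action=A_GO
2. bump: (Survey) → mode=Approach action=A_PING
3. arrived: (Approach) → mode=Retreat action=A_PING
4. grasp_ok: (Retreat) → mode=Recover action=A_TURN
5. arrived: (Recover) → mode=Recover action=A_RELEASE
6. grasp_ok: (Recover) → mode=Retreat action=A_GO
7. bump: (Retreat) → mode=Approach action=A_PING
8. grasp_ok: (Approach) → mode=Retreat action=A_PING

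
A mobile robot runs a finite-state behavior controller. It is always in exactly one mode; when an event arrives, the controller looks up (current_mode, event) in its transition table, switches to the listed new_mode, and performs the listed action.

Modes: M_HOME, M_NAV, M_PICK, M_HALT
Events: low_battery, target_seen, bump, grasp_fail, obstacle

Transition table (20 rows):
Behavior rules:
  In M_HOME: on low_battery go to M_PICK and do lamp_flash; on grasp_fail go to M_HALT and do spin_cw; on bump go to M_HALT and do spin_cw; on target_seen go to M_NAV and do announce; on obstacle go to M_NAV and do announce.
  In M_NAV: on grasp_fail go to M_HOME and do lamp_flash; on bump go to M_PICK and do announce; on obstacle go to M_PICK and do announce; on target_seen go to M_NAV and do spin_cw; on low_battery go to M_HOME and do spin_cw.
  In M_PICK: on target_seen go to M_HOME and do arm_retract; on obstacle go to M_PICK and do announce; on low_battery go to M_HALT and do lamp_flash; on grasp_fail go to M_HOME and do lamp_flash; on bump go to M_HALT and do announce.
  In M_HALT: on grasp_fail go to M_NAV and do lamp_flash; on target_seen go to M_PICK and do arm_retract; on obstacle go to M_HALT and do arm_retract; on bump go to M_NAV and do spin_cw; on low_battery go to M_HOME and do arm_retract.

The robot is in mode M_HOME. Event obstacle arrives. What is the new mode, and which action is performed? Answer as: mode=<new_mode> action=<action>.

current mode = M_HOME; filter table to that mode:
  (M_HOME, low_battery) → (M_PICK, lamp_flash)
  (M_HOME, grasp_fail) → (M_HALT, spin_cw)
  (M_HOME, bump) → (M_HALT, spin_cw)
  (M_HOME, target_seen) → (M_NAV, announce)
  (M_HOME, obstacle) → (M_NAV, announce)  ← event matches
event = obstacle selects (M_NAV, announce)

mode=M_NAV action=announce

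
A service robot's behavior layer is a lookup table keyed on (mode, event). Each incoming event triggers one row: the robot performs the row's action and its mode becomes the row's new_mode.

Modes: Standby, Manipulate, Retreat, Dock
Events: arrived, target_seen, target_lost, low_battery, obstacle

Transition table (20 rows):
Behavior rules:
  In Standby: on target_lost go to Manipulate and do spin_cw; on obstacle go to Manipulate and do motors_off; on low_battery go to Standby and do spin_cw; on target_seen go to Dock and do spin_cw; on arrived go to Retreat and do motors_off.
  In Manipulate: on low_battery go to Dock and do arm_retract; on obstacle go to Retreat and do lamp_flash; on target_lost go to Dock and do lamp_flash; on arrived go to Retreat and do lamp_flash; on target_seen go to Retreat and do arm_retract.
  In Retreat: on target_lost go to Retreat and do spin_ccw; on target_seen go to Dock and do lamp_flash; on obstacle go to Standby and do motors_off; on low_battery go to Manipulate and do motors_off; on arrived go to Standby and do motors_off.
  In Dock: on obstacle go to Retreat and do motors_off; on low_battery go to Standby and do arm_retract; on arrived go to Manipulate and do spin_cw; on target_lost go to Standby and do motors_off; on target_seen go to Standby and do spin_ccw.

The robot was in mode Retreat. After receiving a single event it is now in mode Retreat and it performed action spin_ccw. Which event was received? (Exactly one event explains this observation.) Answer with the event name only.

target_lost

try arrived: (Retreat, arrived) → (Standby, motors_off)
try target_seen: (Retreat, target_seen) → (Dock, lamp_flash)
try target_lost: (Retreat, target_lost) → (Retreat, spin_ccw)  ← matches
try low_battery: (Retreat, low_battery) → (Manipulate, motors_off)
try obstacle: (Retreat, obstacle) → (Standby, motors_off)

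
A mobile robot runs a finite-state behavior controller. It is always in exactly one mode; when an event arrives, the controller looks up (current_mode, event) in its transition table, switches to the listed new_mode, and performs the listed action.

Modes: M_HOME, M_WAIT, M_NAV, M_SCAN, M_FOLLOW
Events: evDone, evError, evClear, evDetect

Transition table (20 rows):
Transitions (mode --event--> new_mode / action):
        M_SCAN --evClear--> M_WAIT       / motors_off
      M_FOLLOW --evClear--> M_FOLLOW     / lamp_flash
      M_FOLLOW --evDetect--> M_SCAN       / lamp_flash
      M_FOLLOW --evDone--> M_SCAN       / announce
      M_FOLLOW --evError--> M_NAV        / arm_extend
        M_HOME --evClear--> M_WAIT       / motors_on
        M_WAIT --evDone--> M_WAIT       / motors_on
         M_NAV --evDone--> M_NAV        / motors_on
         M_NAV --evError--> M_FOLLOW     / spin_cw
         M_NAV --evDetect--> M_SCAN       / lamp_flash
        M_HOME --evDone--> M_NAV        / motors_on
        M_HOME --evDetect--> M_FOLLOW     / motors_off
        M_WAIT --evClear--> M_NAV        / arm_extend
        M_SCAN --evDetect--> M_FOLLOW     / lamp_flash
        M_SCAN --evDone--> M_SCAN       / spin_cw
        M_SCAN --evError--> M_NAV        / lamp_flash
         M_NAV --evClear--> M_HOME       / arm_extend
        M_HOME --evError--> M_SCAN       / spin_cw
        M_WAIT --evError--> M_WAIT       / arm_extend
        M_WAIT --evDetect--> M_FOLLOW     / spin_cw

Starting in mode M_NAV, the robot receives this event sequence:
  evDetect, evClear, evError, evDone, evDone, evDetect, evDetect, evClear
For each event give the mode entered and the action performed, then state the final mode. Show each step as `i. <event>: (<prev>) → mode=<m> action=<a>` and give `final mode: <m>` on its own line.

1. evDetect: (M_NAV) → mode=M_SCAN action=lamp_flash
2. evClear: (M_SCAN) → mode=M_WAIT action=motors_off
3. evError: (M_WAIT) → mode=M_WAIT action=arm_extend
4. evDone: (M_WAIT) → mode=M_WAIT action=motors_on
5. evDone: (M_WAIT) → mode=M_WAIT action=motors_on
6. evDetect: (M_WAIT) → mode=M_FOLLOW action=spin_cw
7. evDetect: (M_FOLLOW) → mode=M_SCAN action=lamp_flash
8. evClear: (M_SCAN) → mode=M_WAIT action=motors_off

final mode: M_WAIT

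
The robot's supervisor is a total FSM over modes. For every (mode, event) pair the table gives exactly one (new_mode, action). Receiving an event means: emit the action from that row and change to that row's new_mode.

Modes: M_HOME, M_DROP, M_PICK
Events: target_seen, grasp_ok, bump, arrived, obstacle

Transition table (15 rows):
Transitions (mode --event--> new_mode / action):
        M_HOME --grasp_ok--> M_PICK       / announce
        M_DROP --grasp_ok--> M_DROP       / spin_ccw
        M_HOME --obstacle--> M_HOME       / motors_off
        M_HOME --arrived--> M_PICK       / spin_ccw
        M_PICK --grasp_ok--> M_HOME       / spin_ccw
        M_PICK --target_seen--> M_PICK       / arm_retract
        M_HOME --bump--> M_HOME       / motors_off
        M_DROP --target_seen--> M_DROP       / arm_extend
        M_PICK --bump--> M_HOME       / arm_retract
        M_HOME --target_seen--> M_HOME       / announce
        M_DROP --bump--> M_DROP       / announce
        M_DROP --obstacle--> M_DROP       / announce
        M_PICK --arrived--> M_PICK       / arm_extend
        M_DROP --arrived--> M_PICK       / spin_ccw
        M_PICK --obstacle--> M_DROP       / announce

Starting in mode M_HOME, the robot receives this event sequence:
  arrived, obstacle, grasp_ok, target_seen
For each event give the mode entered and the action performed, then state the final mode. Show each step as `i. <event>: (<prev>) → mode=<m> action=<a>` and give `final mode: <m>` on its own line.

final mode: M_DROP

1. arrived: (M_HOME) → mode=M_PICK action=spin_ccw
2. obstacle: (M_PICK) → mode=M_DROP action=announce
3. grasp_ok: (M_DROP) → mode=M_DROP action=spin_ccw
4. target_seen: (M_DROP) → mode=M_DROP action=arm_extend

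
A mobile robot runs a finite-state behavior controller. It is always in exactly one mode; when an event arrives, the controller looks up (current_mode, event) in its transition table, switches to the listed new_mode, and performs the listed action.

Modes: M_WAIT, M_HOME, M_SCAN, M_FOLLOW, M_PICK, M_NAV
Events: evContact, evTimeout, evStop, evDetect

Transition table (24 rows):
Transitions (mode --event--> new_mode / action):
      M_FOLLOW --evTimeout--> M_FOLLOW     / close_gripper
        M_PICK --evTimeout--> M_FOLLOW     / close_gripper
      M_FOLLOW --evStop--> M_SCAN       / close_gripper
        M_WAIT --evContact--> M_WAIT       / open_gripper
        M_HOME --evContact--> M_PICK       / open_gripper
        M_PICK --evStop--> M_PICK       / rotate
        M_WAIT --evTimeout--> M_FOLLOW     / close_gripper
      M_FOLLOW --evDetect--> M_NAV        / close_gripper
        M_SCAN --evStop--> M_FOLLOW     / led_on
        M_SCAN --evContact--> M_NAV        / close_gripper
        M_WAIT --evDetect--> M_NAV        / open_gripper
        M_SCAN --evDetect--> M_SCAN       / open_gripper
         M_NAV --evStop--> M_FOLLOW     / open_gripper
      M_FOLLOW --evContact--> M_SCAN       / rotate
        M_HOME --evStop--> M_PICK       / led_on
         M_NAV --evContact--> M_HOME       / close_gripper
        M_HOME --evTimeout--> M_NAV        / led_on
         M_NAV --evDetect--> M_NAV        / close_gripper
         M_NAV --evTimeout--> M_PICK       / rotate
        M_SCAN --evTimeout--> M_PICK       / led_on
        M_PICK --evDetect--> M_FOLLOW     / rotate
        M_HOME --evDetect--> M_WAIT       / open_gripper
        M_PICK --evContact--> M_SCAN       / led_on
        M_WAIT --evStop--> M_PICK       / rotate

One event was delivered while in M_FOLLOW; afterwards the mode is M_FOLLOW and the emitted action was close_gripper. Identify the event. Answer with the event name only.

evTimeout

try evContact: (M_FOLLOW, evContact) → (M_SCAN, rotate)
try evTimeout: (M_FOLLOW, evTimeout) → (M_FOLLOW, close_gripper)  ← matches
try evStop: (M_FOLLOW, evStop) → (M_SCAN, close_gripper)
try evDetect: (M_FOLLOW, evDetect) → (M_NAV, close_gripper)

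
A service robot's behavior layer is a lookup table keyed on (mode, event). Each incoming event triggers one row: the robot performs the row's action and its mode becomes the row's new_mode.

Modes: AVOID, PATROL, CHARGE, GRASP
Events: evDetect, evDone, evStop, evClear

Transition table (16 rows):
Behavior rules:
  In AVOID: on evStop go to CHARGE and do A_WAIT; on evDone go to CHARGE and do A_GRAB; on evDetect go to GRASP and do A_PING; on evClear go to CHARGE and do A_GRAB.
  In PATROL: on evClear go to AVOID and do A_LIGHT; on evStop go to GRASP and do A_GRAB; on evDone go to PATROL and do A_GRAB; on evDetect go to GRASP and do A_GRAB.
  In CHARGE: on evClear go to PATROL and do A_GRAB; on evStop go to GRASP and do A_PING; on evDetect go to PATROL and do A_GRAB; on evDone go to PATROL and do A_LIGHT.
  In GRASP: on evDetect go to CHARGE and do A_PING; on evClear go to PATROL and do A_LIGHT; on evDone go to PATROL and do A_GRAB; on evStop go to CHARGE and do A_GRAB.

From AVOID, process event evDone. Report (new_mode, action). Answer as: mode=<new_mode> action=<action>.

current mode = AVOID; filter table to that mode:
  (AVOID, evStop) → (CHARGE, A_WAIT)
  (AVOID, evDone) → (CHARGE, A_GRAB)  ← event matches
  (AVOID, evDetect) → (GRASP, A_PING)
  (AVOID, evClear) → (CHARGE, A_GRAB)
event = evDone selects (CHARGE, A_GRAB)

mode=CHARGE action=A_GRAB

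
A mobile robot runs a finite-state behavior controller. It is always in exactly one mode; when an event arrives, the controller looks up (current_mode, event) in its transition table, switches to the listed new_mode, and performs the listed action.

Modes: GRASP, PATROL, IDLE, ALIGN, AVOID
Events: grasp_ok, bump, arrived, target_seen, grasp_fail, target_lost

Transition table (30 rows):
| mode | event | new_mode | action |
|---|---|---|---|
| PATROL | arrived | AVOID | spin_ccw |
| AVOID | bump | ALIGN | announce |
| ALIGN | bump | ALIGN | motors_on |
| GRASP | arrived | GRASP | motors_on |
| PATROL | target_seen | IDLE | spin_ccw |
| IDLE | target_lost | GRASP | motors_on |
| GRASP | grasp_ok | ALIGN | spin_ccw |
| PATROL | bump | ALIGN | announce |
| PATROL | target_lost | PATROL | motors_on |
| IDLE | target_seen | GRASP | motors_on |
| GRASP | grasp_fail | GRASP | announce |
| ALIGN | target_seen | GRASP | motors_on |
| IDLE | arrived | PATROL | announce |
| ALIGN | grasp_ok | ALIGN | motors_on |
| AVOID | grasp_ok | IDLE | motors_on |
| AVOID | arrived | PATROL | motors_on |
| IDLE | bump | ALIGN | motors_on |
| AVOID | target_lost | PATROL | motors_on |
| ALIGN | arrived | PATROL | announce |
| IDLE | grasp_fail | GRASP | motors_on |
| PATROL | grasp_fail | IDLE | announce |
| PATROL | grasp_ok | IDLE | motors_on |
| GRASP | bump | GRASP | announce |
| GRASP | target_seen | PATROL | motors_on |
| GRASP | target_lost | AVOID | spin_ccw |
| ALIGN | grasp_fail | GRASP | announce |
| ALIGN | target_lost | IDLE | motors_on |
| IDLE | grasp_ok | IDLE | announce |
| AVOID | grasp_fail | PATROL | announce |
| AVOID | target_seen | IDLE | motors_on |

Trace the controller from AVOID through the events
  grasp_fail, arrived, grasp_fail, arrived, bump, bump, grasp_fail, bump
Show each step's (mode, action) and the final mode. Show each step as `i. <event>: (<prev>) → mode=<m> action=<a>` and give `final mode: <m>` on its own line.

final mode: GRASP

1. grasp_fail: (AVOID) → mode=PATROL action=announce
2. arrived: (PATROL) → mode=AVOID action=spin_ccw
3. grasp_fail: (AVOID) → mode=PATROL action=announce
4. arrived: (PATROL) → mode=AVOID action=spin_ccw
5. bump: (AVOID) → mode=ALIGN action=announce
6. bump: (ALIGN) → mode=ALIGN action=motors_on
7. grasp_fail: (ALIGN) → mode=GRASP action=announce
8. bump: (GRASP) → mode=GRASP action=announce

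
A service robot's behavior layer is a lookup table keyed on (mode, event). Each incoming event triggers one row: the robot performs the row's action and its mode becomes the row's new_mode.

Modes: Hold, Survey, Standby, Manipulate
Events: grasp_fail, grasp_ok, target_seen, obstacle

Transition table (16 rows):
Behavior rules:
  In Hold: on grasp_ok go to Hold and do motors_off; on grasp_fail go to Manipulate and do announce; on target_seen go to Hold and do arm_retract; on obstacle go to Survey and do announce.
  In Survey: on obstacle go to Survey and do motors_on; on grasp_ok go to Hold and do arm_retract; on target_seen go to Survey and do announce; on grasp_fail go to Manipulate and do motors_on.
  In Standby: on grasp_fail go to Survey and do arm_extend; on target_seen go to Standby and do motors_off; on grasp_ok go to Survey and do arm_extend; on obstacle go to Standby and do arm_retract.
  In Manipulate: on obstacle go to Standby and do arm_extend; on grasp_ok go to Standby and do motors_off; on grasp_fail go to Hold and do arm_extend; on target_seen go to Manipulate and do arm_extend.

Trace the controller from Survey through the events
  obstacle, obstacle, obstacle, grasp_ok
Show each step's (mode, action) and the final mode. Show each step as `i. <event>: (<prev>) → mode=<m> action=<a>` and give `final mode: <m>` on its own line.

final mode: Hold

1. obstacle: (Survey) → mode=Survey action=motors_on
2. obstacle: (Survey) → mode=Survey action=motors_on
3. obstacle: (Survey) → mode=Survey action=motors_on
4. grasp_ok: (Survey) → mode=Hold action=arm_retract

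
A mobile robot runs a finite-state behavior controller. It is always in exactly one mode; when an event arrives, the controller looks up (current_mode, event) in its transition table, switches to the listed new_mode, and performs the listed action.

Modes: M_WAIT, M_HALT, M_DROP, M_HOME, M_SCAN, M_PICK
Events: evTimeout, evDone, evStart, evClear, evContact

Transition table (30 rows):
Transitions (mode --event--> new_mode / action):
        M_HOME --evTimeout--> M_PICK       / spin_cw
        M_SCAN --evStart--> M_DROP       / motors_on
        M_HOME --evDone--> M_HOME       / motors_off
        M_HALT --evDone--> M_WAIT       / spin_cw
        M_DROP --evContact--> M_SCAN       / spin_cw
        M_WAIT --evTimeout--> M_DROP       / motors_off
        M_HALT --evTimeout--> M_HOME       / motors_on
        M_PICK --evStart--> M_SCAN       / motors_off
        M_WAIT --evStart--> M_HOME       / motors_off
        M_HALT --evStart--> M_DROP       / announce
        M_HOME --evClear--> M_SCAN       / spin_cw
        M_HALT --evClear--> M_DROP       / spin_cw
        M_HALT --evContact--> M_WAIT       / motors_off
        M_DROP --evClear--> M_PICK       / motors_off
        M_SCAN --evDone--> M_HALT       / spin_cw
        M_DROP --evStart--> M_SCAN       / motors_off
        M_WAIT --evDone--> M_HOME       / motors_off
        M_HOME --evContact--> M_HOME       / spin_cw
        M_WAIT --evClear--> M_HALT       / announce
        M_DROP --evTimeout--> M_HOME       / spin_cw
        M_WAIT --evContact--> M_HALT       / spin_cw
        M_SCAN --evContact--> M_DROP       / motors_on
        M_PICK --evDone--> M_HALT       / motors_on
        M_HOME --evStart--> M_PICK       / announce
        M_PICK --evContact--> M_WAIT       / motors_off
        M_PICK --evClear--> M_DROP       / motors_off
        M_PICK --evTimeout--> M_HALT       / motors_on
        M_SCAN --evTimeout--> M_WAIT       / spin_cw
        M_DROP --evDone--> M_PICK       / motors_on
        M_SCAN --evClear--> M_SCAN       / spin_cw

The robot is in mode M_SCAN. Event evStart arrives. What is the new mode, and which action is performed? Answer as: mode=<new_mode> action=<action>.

current mode = M_SCAN; filter table to that mode:
  (M_SCAN, evStart) → (M_DROP, motors_on)  ← event matches
  (M_SCAN, evDone) → (M_HALT, spin_cw)
  (M_SCAN, evContact) → (M_DROP, motors_on)
  (M_SCAN, evTimeout) → (M_WAIT, spin_cw)
  (M_SCAN, evClear) → (M_SCAN, spin_cw)
event = evStart selects (M_DROP, motors_on)

mode=M_DROP action=motors_on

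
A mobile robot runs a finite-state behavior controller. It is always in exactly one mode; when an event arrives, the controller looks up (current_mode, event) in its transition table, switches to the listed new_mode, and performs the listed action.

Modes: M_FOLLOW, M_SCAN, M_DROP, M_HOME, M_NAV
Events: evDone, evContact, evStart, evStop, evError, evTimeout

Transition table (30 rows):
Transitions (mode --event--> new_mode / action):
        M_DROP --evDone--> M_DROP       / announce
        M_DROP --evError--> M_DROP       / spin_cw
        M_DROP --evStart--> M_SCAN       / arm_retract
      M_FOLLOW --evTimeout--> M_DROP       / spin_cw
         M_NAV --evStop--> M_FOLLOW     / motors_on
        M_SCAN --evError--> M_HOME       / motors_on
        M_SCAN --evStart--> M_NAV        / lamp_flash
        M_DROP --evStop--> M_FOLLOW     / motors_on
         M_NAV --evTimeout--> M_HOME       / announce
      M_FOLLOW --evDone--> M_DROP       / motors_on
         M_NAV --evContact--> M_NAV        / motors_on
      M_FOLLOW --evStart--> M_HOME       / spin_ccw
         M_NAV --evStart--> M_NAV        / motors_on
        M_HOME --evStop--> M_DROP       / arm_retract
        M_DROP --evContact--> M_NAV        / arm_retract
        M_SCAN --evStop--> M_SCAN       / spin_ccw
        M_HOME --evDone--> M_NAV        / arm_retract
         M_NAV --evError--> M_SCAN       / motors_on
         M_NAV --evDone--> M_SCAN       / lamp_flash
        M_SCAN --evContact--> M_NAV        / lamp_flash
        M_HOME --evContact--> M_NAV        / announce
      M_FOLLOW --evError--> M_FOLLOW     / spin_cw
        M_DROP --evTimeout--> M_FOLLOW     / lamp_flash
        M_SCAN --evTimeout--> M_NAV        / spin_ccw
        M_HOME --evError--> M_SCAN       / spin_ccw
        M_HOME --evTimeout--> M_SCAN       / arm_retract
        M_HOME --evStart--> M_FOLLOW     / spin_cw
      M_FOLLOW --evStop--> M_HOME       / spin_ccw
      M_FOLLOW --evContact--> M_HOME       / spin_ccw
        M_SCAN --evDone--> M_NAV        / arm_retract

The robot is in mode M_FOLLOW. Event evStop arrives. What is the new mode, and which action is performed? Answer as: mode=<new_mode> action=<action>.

mode=M_HOME action=spin_ccw

current mode = M_FOLLOW; filter table to that mode:
  (M_FOLLOW, evTimeout) → (M_DROP, spin_cw)
  (M_FOLLOW, evDone) → (M_DROP, motors_on)
  (M_FOLLOW, evStart) → (M_HOME, spin_ccw)
  (M_FOLLOW, evError) → (M_FOLLOW, spin_cw)
  (M_FOLLOW, evStop) → (M_HOME, spin_ccw)  ← event matches
  (M_FOLLOW, evContact) → (M_HOME, spin_ccw)
event = evStop selects (M_HOME, spin_ccw)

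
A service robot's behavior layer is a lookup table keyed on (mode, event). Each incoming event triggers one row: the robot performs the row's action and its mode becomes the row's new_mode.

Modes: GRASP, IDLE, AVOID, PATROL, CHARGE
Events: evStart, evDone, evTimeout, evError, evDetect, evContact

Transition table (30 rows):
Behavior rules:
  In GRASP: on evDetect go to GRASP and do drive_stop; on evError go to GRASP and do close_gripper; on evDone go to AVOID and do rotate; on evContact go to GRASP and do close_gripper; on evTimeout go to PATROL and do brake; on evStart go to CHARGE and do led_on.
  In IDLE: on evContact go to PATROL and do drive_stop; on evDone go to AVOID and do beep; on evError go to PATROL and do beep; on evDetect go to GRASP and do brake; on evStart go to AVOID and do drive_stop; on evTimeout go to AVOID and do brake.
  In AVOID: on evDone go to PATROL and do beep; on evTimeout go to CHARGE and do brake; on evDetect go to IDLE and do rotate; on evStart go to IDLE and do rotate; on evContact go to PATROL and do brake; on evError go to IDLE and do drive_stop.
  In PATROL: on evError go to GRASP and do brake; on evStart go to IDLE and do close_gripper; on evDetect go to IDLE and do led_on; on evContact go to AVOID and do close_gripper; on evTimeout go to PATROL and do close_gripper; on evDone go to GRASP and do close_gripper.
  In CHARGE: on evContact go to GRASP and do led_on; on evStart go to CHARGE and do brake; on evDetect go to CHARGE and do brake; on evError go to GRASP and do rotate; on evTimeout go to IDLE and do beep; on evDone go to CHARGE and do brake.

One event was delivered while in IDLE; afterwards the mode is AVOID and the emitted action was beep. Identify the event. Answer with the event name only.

try evStart: (IDLE, evStart) → (AVOID, drive_stop)
try evDone: (IDLE, evDone) → (AVOID, beep)  ← matches
try evTimeout: (IDLE, evTimeout) → (AVOID, brake)
try evError: (IDLE, evError) → (PATROL, beep)
try evDetect: (IDLE, evDetect) → (GRASP, brake)
try evContact: (IDLE, evContact) → (PATROL, drive_stop)

evDone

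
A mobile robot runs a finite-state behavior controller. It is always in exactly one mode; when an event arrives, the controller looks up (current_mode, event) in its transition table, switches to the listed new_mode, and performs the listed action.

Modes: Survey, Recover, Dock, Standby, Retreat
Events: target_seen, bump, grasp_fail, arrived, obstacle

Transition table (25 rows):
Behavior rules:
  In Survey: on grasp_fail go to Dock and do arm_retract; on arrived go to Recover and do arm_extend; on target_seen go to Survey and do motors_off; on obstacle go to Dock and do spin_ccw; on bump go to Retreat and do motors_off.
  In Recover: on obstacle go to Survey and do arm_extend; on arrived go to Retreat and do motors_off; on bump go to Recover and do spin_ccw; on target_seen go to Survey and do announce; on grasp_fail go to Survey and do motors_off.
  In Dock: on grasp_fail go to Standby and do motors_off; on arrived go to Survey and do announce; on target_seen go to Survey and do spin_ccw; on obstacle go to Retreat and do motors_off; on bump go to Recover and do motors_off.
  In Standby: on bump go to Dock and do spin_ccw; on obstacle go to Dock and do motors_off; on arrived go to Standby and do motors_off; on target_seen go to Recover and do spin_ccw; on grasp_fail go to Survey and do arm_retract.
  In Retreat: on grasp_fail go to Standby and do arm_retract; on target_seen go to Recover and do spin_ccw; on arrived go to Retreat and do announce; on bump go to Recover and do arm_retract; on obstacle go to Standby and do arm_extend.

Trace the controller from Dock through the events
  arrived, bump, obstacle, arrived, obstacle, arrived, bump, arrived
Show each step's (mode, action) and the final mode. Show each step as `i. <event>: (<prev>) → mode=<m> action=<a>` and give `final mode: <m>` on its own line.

1. arrived: (Dock) → mode=Survey action=announce
2. bump: (Survey) → mode=Retreat action=motors_off
3. obstacle: (Retreat) → mode=Standby action=arm_extend
4. arrived: (Standby) → mode=Standby action=motors_off
5. obstacle: (Standby) → mode=Dock action=motors_off
6. arrived: (Dock) → mode=Survey action=announce
7. bump: (Survey) → mode=Retreat action=motors_off
8. arrived: (Retreat) → mode=Retreat action=announce

final mode: Retreat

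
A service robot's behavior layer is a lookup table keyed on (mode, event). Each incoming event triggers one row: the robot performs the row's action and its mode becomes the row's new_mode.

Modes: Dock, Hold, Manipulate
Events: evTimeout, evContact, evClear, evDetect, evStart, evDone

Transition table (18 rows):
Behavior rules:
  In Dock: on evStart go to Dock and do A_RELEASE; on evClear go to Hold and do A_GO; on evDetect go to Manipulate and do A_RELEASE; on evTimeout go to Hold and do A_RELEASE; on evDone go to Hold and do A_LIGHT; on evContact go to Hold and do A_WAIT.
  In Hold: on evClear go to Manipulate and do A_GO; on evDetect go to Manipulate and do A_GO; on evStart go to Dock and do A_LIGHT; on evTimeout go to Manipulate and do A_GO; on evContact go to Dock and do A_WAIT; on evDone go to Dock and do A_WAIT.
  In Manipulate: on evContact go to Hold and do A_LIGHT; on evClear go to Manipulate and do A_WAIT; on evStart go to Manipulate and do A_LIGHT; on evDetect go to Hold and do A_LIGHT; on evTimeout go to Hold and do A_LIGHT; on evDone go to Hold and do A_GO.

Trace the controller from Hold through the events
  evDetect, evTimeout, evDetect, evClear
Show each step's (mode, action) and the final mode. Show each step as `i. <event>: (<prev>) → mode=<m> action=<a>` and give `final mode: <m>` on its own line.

1. evDetect: (Hold) → mode=Manipulate action=A_GO
2. evTimeout: (Manipulate) → mode=Hold action=A_LIGHT
3. evDetect: (Hold) → mode=Manipulate action=A_GO
4. evClear: (Manipulate) → mode=Manipulate action=A_WAIT

final mode: Manipulate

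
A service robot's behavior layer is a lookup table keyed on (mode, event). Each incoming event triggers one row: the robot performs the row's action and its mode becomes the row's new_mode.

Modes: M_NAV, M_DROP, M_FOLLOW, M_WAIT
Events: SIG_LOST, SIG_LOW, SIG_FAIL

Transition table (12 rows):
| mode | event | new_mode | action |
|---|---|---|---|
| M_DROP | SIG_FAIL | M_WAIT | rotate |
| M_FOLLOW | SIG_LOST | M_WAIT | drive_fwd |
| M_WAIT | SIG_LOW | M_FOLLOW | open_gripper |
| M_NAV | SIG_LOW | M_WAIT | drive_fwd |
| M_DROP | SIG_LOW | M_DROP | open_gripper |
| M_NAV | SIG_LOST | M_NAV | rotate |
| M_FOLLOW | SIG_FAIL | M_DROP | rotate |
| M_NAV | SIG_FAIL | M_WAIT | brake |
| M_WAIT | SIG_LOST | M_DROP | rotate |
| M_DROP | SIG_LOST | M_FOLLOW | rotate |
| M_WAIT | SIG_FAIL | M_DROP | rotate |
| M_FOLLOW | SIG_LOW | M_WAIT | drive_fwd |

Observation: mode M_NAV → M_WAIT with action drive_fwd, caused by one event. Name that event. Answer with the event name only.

SIG_LOW

try SIG_LOST: (M_NAV, SIG_LOST) → (M_NAV, rotate)
try SIG_LOW: (M_NAV, SIG_LOW) → (M_WAIT, drive_fwd)  ← matches
try SIG_FAIL: (M_NAV, SIG_FAIL) → (M_WAIT, brake)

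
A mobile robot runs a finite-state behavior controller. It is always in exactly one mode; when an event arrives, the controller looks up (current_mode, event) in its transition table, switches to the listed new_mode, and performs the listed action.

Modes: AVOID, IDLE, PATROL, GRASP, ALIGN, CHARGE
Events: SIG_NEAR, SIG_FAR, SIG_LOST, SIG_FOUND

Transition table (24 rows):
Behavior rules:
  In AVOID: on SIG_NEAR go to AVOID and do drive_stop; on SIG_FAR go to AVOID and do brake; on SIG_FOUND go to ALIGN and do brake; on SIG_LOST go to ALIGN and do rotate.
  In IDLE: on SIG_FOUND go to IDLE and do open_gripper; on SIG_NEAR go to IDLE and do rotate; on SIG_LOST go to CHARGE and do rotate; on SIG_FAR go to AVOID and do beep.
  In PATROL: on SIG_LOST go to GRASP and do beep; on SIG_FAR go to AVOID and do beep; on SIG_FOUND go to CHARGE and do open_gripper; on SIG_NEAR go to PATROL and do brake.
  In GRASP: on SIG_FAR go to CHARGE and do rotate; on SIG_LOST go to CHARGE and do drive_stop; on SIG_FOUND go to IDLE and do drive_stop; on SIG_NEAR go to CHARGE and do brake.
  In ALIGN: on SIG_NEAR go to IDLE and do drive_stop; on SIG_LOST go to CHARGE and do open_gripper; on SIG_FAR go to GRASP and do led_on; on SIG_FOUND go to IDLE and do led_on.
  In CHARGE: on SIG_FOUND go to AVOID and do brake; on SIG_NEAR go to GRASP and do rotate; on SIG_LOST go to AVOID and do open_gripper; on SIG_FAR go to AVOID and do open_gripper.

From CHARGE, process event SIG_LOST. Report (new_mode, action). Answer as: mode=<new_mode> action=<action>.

mode=AVOID action=open_gripper

current mode = CHARGE; filter table to that mode:
  (CHARGE, SIG_FOUND) → (AVOID, brake)
  (CHARGE, SIG_NEAR) → (GRASP, rotate)
  (CHARGE, SIG_LOST) → (AVOID, open_gripper)  ← event matches
  (CHARGE, SIG_FAR) → (AVOID, open_gripper)
event = SIG_LOST selects (AVOID, open_gripper)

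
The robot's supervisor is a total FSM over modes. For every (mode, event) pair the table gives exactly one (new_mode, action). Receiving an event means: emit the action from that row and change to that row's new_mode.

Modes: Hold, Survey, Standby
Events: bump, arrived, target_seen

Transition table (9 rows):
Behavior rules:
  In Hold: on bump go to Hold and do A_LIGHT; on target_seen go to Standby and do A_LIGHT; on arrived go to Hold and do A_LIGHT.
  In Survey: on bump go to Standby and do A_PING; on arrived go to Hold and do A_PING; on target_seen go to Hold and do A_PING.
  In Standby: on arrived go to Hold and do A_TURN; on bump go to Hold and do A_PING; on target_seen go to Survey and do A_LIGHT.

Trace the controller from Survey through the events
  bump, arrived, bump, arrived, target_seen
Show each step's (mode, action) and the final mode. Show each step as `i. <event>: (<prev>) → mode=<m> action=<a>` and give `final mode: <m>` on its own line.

final mode: Standby

1. bump: (Survey) → mode=Standby action=A_PING
2. arrived: (Standby) → mode=Hold action=A_TURN
3. bump: (Hold) → mode=Hold action=A_LIGHT
4. arrived: (Hold) → mode=Hold action=A_LIGHT
5. target_seen: (Hold) → mode=Standby action=A_LIGHT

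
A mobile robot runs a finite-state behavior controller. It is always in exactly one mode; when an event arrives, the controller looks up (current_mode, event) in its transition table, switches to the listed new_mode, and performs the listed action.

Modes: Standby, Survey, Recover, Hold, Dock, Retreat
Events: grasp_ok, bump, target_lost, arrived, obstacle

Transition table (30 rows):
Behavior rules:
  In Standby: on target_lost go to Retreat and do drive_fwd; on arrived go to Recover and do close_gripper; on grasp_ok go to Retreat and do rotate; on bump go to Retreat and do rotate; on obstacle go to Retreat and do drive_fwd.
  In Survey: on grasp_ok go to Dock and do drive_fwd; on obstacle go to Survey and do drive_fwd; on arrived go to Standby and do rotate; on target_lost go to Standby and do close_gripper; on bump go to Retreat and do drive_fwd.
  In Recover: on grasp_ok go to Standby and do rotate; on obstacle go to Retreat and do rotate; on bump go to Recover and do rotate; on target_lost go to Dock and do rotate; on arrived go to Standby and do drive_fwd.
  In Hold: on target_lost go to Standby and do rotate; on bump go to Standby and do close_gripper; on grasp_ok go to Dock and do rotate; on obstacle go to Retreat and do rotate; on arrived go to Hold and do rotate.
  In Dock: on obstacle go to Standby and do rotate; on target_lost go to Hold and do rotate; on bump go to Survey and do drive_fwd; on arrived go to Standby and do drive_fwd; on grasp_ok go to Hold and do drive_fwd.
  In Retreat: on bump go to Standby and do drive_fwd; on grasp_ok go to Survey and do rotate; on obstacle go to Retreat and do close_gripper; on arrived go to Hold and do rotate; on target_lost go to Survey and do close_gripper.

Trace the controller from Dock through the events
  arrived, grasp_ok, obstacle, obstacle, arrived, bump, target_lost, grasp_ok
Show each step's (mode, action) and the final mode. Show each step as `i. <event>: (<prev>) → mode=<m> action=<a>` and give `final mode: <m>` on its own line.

1. arrived: (Dock) → mode=Standby action=drive_fwd
2. grasp_ok: (Standby) → mode=Retreat action=rotate
3. obstacle: (Retreat) → mode=Retreat action=close_gripper
4. obstacle: (Retreat) → mode=Retreat action=close_gripper
5. arrived: (Retreat) → mode=Hold action=rotate
6. bump: (Hold) → mode=Standby action=close_gripper
7. target_lost: (Standby) → mode=Retreat action=drive_fwd
8. grasp_ok: (Retreat) → mode=Survey action=rotate

final mode: Survey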